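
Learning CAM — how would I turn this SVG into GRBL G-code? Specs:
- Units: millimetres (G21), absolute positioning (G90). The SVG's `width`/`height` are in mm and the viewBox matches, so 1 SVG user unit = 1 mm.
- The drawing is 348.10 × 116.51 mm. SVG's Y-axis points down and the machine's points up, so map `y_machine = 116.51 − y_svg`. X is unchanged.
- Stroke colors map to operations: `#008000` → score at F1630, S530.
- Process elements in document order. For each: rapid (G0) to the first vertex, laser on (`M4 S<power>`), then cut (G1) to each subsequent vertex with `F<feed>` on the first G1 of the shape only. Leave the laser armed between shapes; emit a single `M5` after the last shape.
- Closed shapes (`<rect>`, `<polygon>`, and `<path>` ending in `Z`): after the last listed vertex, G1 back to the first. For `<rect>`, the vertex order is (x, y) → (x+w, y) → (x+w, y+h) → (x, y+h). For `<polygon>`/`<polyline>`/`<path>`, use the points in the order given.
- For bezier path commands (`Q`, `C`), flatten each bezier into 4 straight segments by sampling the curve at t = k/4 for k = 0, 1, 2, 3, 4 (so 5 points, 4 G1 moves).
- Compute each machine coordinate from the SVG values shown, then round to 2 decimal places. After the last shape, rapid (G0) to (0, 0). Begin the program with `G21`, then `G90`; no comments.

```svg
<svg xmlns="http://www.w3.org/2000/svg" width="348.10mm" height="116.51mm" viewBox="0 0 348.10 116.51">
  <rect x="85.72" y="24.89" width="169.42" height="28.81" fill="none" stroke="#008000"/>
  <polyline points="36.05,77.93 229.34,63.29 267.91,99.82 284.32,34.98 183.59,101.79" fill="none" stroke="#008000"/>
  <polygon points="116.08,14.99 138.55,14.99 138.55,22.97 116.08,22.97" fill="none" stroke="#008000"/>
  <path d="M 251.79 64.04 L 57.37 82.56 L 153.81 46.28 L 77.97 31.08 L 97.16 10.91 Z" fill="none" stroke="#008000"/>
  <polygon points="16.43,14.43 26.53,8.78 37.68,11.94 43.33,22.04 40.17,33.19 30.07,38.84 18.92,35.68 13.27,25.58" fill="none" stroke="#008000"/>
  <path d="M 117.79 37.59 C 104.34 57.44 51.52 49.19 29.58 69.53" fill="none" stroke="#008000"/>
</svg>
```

Since the viewBox matches the mm dimensions, user units are millimetres directly. The only transform is the Y-flip y_m = 116.51 − y_svg.

Shape 1 is a rectangle drawn with `<rect>`. Its stroke #008000 means score at S530, F1630. After flipping Y the toolpath is (85.72,91.62) → (255.14,91.62) → (255.14,62.81) → (85.72,62.81) → (85.72,91.62), returning to the start.

Shape 2 is a open polyline drawn with `<polyline>`. Its stroke #008000 means score at S530, F1630. After flipping Y the toolpath is (36.05,38.58) → (229.34,53.22) → (267.91,16.69) → (284.32,81.53) → (183.59,14.72).

Shape 3 is a rectangle drawn with `<polygon>`. Its stroke #008000 means score at S530, F1630. After flipping Y the toolpath is (116.08,101.52) → (138.55,101.52) → (138.55,93.54) → (116.08,93.54) → (116.08,101.52), returning to the start.

Shape 4 is a closed polygon drawn with `<path>`. Its stroke #008000 means score at S530, F1630. After flipping Y the toolpath is (251.79,52.47) → (57.37,33.95) → (153.81,70.23) → (77.97,85.43) → (97.16,105.60) → (251.79,52.47), returning to the start.

Shape 5 is a regular polygon drawn with `<polygon>`. Its stroke #008000 means score at S530, F1630. After flipping Y the toolpath is (16.43,102.08) → (26.53,107.73) → (37.68,104.57) → (43.33,94.47) → (40.17,83.32) → (30.07,77.67) → (18.92,80.83) → (13.27,90.93) → (16.43,102.08), returning to the start.

Shape 6 is a cubic bezier drawn with `<path>`. Its stroke #008000 means score at S530, F1630. After flipping Y the toolpath is (117.79,78.92) → (101.42,68.42) → (76.87,63.13) → (50.73,57.76) → (29.58,46.98).

G21
G90
G0 X85.72 Y91.62
M4 S530
G1 X255.14 Y91.62 F1630
G1 X255.14 Y62.81
G1 X85.72 Y62.81
G1 X85.72 Y91.62
G0 X36.05 Y38.58
M4 S530
G1 X229.34 Y53.22 F1630
G1 X267.91 Y16.69
G1 X284.32 Y81.53
G1 X183.59 Y14.72
G0 X116.08 Y101.52
M4 S530
G1 X138.55 Y101.52 F1630
G1 X138.55 Y93.54
G1 X116.08 Y93.54
G1 X116.08 Y101.52
G0 X251.79 Y52.47
M4 S530
G1 X57.37 Y33.95 F1630
G1 X153.81 Y70.23
G1 X77.97 Y85.43
G1 X97.16 Y105.60
G1 X251.79 Y52.47
G0 X16.43 Y102.08
M4 S530
G1 X26.53 Y107.73 F1630
G1 X37.68 Y104.57
G1 X43.33 Y94.47
G1 X40.17 Y83.32
G1 X30.07 Y77.67
G1 X18.92 Y80.83
G1 X13.27 Y90.93
G1 X16.43 Y102.08
G0 X117.79 Y78.92
M4 S530
G1 X101.42 Y68.42 F1630
G1 X76.87 Y63.13
G1 X50.73 Y57.76
G1 X29.58 Y46.98
M5
G0 X0.00 Y0.00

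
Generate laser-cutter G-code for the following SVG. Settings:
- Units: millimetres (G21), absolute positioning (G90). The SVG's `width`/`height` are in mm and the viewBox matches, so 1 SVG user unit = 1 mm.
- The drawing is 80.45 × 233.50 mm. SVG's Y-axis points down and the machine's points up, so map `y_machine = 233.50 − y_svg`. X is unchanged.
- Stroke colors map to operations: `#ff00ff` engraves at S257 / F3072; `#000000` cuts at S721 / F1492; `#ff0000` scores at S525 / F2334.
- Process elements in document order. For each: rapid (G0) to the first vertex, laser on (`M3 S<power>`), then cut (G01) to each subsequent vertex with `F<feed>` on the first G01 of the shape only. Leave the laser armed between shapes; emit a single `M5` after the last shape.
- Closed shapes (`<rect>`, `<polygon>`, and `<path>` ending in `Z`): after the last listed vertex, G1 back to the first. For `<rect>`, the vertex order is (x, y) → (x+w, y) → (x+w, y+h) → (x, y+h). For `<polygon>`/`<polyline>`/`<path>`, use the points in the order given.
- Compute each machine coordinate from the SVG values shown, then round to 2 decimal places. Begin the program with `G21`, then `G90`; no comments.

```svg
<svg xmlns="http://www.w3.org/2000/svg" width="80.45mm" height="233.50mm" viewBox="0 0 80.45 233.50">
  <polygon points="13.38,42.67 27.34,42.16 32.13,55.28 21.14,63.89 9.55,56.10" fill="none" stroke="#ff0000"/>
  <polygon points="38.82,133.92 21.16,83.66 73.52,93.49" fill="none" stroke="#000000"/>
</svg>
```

Since the viewBox matches the mm dimensions, user units are millimetres directly. The only transform is the Y-flip y_m = 233.50 − y_svg.

Shape 1 is a regular polygon drawn with `<polygon>`. Its stroke #ff0000 means score at S525, F2334. After flipping Y the toolpath is (13.38,190.83) → (27.34,191.34) → (32.13,178.22) → (21.14,169.61) → (9.55,177.40) → (13.38,190.83), returning to the start.

Shape 2 is a regular polygon drawn with `<polygon>`. Its stroke #000000 means cut at S721, F1492. After flipping Y the toolpath is (38.82,99.58) → (21.16,149.84) → (73.52,140.01) → (38.82,99.58), returning to the start.

G21
G90
G0 X13.38 Y190.83
M3 S525
G01 X27.34 Y191.34 F2334
G01 X32.13 Y178.22
G01 X21.14 Y169.61
G01 X9.55 Y177.40
G01 X13.38 Y190.83
G0 X38.82 Y99.58
M3 S721
G01 X21.16 Y149.84 F1492
G01 X73.52 Y140.01
G01 X38.82 Y99.58
M5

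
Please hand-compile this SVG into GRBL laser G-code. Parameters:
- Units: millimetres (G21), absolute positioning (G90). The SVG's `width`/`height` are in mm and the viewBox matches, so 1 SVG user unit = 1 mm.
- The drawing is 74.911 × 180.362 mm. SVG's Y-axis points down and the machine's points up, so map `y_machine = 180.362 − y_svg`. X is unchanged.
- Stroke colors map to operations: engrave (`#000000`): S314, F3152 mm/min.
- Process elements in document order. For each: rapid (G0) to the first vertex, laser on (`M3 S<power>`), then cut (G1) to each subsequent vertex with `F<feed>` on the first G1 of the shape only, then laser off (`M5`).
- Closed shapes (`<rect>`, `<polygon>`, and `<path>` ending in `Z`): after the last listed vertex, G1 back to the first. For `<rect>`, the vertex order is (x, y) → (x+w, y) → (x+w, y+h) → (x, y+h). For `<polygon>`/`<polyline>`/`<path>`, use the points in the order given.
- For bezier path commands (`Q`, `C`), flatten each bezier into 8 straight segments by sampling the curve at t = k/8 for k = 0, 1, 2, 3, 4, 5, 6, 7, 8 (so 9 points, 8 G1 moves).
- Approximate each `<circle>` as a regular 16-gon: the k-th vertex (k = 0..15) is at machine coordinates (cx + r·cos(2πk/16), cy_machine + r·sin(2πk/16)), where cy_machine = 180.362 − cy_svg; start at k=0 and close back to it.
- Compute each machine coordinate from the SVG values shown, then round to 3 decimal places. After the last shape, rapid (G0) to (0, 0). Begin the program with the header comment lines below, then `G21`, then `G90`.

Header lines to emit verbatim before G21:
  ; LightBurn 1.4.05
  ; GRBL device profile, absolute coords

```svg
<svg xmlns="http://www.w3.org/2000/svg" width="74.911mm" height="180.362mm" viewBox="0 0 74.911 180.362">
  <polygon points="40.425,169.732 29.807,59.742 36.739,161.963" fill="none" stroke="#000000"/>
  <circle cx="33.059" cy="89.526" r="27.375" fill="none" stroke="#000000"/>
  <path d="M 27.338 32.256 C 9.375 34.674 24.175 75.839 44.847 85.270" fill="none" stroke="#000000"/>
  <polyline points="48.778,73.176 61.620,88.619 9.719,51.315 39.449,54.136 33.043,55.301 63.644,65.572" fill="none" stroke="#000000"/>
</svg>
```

Since the viewBox matches the mm dimensions, user units are millimetres directly. The only transform is the Y-flip y_m = 180.362 − y_svg.

Shape 1 is a closed polygon drawn with `<polygon>`. Its stroke #000000 means engrave at S314, F3152. After flipping Y the toolpath is (40.425,10.630) → (29.807,120.620) → (36.739,18.399) → (40.425,10.630), returning to the start.

Shape 2 is a circle drawn with `<circle>`. Its stroke #000000 means engrave at S314, F3152. After flipping Y the toolpath is (60.434,90.836) → (58.350,101.312) → (52.416,110.193) → (43.535,116.127) → (33.059,118.211) → (22.583,116.127) → (13.702,110.193) → (7.768,101.312) → (5.684,90.836) → (7.768,80.360) → (13.702,71.479) → (22.583,65.545) → (33.059,63.461) → (43.535,65.545) → (52.416,71.479) → (58.350,80.360) → (60.434,90.836), returning to the start.

Shape 3 is a cubic bezier drawn with `<path>`. Its stroke #000000 means engrave at S314, F3152. After flipping Y the toolpath is (27.338,148.106) → (22.085,145.521) → (19.589,140.129) → (19.533,132.756) → (21.604,124.229) → (25.486,115.373) → (30.864,107.014) → (37.423,99.978) → (44.847,95.092).

Shape 4 is a open polyline drawn with `<polyline>`. Its stroke #000000 means engrave at S314, F3152. After flipping Y the toolpath is (48.778,107.186) → (61.620,91.743) → (9.719,129.047) → (39.449,126.226) → (33.043,125.061) → (63.644,114.790).

; LightBurn 1.4.05
; GRBL device profile, absolute coords
G21
G90
G0 X40.425 Y10.630
M3 S314
G1 X29.807 Y120.620 F3152
G1 X36.739 Y18.399
G1 X40.425 Y10.630
M5
G0 X60.434 Y90.836
M3 S314
G1 X58.350 Y101.312 F3152
G1 X52.416 Y110.193
G1 X43.535 Y116.127
G1 X33.059 Y118.211
G1 X22.583 Y116.127
G1 X13.702 Y110.193
G1 X7.768 Y101.312
G1 X5.684 Y90.836
G1 X7.768 Y80.360
G1 X13.702 Y71.479
G1 X22.583 Y65.545
G1 X33.059 Y63.461
G1 X43.535 Y65.545
G1 X52.416 Y71.479
G1 X58.350 Y80.360
G1 X60.434 Y90.836
M5
G0 X27.338 Y148.106
M3 S314
G1 X22.085 Y145.521 F3152
G1 X19.589 Y140.129
G1 X19.533 Y132.756
G1 X21.604 Y124.229
G1 X25.486 Y115.373
G1 X30.864 Y107.014
G1 X37.423 Y99.978
G1 X44.847 Y95.092
M5
G0 X48.778 Y107.186
M3 S314
G1 X61.620 Y91.743 F3152
G1 X9.719 Y129.047
G1 X39.449 Y126.226
G1 X33.043 Y125.061
G1 X63.644 Y114.790
M5
G0 X0.000 Y0.000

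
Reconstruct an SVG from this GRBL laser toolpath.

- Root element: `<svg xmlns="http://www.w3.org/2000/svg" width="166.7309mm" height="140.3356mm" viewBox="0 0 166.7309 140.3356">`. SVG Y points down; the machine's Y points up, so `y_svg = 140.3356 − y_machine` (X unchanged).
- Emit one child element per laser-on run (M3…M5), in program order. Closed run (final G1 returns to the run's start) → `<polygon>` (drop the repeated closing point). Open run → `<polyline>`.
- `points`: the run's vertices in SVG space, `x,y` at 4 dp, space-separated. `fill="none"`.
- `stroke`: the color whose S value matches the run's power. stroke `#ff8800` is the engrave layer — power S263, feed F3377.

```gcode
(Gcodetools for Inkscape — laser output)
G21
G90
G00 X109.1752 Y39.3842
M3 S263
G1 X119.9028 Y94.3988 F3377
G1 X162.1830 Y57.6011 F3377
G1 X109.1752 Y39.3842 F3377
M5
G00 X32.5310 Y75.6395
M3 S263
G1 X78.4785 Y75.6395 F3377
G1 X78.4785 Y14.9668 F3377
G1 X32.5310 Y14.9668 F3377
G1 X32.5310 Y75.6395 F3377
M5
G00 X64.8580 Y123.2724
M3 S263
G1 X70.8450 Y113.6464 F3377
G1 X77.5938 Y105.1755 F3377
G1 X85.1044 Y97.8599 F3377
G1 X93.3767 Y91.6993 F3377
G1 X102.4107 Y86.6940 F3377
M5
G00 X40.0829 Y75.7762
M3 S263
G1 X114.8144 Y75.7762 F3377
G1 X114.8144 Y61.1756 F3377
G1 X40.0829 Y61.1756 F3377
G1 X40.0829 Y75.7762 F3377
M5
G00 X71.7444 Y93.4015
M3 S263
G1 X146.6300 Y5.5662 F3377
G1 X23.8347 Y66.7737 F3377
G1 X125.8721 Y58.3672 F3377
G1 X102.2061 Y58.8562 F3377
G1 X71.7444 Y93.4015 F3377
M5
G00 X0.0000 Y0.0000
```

y_svg = 140.3356 − y_m. Every run uses S263, so all elements get stroke `#ff8800` (engrave).

[1] closed run; points: 109.1752,100.9514 119.9028,45.9368 162.1830,82.7345

[2] closed run; points: 32.5310,64.6961 78.4785,64.6961 78.4785,125.3688 32.5310,125.3688

[3] open run; points: 64.8580,17.0632 70.8450,26.6892 77.5938,35.1601 85.1044,42.4757 93.3767,48.6363 102.4107,53.6416

[4] closed run; points: 40.0829,64.5594 114.8144,64.5594 114.8144,79.1600 40.0829,79.1600

[5] closed run; points: 71.7444,46.9341 146.6300,134.7694 23.8347,73.5619 125.8721,81.9684 102.2061,81.4794

<svg xmlns="http://www.w3.org/2000/svg" width="166.7309mm" height="140.3356mm" viewBox="0 0 166.7309 140.3356">
  <polygon points="109.1752,100.9514 119.9028,45.9368 162.1830,82.7345" fill="none" stroke="#ff8800"/>
  <polygon points="32.5310,64.6961 78.4785,64.6961 78.4785,125.3688 32.5310,125.3688" fill="none" stroke="#ff8800"/>
  <polyline points="64.8580,17.0632 70.8450,26.6892 77.5938,35.1601 85.1044,42.4757 93.3767,48.6363 102.4107,53.6416" fill="none" stroke="#ff8800"/>
  <polygon points="40.0829,64.5594 114.8144,64.5594 114.8144,79.1600 40.0829,79.1600" fill="none" stroke="#ff8800"/>
  <polygon points="71.7444,46.9341 146.6300,134.7694 23.8347,73.5619 125.8721,81.9684 102.2061,81.4794" fill="none" stroke="#ff8800"/>
</svg>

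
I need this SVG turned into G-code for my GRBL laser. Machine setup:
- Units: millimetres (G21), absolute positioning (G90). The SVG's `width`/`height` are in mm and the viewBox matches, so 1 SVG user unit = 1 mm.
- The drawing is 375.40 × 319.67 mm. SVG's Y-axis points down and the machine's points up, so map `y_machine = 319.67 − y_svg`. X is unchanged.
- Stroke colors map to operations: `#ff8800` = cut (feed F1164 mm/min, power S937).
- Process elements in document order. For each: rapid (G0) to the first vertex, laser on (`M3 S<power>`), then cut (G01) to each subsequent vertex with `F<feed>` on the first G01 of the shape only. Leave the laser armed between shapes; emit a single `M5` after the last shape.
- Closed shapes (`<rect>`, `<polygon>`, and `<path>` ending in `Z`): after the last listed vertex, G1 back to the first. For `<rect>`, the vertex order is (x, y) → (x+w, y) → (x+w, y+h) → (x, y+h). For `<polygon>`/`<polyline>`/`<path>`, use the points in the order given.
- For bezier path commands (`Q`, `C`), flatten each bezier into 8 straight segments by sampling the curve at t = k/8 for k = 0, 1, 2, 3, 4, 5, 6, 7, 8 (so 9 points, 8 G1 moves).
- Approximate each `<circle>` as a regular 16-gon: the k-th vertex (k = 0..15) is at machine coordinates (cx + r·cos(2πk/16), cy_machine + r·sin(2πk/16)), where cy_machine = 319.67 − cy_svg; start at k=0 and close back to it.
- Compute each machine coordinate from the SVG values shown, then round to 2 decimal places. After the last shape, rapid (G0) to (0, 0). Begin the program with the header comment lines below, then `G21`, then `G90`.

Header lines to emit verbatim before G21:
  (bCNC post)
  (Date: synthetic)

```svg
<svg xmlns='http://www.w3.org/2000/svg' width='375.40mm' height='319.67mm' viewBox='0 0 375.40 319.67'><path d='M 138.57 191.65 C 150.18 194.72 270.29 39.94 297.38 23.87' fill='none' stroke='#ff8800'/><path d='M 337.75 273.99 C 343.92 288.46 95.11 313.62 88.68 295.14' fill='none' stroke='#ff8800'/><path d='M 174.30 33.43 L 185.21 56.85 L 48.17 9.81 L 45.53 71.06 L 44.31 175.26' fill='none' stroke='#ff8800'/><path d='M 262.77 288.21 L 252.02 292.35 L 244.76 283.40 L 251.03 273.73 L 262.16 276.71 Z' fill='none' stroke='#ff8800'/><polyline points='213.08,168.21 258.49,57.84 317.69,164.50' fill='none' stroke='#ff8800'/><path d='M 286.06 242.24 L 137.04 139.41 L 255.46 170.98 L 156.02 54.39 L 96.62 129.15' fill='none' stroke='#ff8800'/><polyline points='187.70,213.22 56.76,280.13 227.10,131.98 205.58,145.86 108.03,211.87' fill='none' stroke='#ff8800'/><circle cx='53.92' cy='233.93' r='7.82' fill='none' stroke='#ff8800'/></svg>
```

(bCNC post)
(Date: synthetic)
G21
G90
G0 X138.57 Y128.02
M3 S937
G01 X147.62 Y133.69 F1164
G01 X164.47 Y150.68
G01 X186.78 Y175.52
G01 X212.17 Y204.73
G01 X238.29 Y234.84
G01 X262.77 Y262.37
G01 X283.25 Y283.85
G01 X297.38 Y295.80
G0 X337.75 Y45.68
M3 S937
G01 X329.08 Y39.86 F1164
G01 X302.34 Y33.67
G01 X263.35 Y27.76
G01 X217.94 Y22.75
G01 X171.94 Y19.29
G01 X131.18 Y18.00
G01 X101.48 Y19.54
G01 X88.68 Y24.53
G0 X174.30 Y286.24
M3 S937
G01 X185.21 Y262.82 F1164
G01 X48.17 Y309.86
G01 X45.53 Y248.61
G01 X44.31 Y144.41
G0 X262.77 Y31.46
M3 S937
G01 X252.02 Y27.32 F1164
G01 X244.76 Y36.27
G01 X251.03 Y45.94
G01 X262.16 Y42.96
G01 X262.77 Y31.46
G0 X213.08 Y151.46
M3 S937
G01 X258.49 Y261.83 F1164
G01 X317.69 Y155.17
G0 X286.06 Y77.43
M3 S937
G01 X137.04 Y180.26 F1164
G01 X255.46 Y148.69
G01 X156.02 Y265.28
G01 X96.62 Y190.52
G0 X187.70 Y106.45
M3 S937
G01 X56.76 Y39.54 F1164
G01 X227.10 Y187.69
G01 X205.58 Y173.81
G01 X108.03 Y107.80
G0 X61.74 Y85.74
M3 S937
G01 X61.14 Y88.73 F1164
G01 X59.45 Y91.27
G01 X56.91 Y92.96
G01 X53.92 Y93.56
G01 X50.93 Y92.96
G01 X48.39 Y91.27
G01 X46.70 Y88.73
G01 X46.10 Y85.74
G01 X46.70 Y82.75
G01 X48.39 Y80.21
G01 X50.93 Y78.52
G01 X53.92 Y77.92
G01 X56.91 Y78.52
G01 X59.45 Y80.21
G01 X61.14 Y82.75
G01 X61.74 Y85.74
M5
G0 X0.00 Y0.00

Since the viewBox matches the mm dimensions, user units are millimetres directly. The only transform is the Y-flip y_m = 319.67 − y_svg.

Shape 1 is a cubic bezier drawn with `<path>`. Its stroke #ff8800 means cut at S937, F1164. After flipping Y the toolpath is (138.57,128.02) → (147.62,133.69) → (164.47,150.68) → (186.78,175.52) → (212.17,204.73) → (238.29,234.84) → (262.77,262.37) → (283.25,283.85) → (297.38,295.80).

Shape 2 is a cubic bezier drawn with `<path>`. Its stroke #ff8800 means cut at S937, F1164. After flipping Y the toolpath is (337.75,45.68) → (329.08,39.86) → (302.34,33.67) → (263.35,27.76) → (217.94,22.75) → (171.94,19.29) → (131.18,18.00) → (101.48,19.54) → (88.68,24.53).

Shape 3 is a open polyline drawn with `<path>`. Its stroke #ff8800 means cut at S937, F1164. After flipping Y the toolpath is (174.30,286.24) → (185.21,262.82) → (48.17,309.86) → (45.53,248.61) → (44.31,144.41).

Shape 4 is a regular polygon drawn with `<path>`. Its stroke #ff8800 means cut at S937, F1164. After flipping Y the toolpath is (262.77,31.46) → (252.02,27.32) → (244.76,36.27) → (251.03,45.94) → (262.16,42.96) → (262.77,31.46), returning to the start.

Shape 5 is a open polyline drawn with `<polyline>`. Its stroke #ff8800 means cut at S937, F1164. After flipping Y the toolpath is (213.08,151.46) → (258.49,261.83) → (317.69,155.17).

Shape 6 is a open polyline drawn with `<path>`. Its stroke #ff8800 means cut at S937, F1164. After flipping Y the toolpath is (286.06,77.43) → (137.04,180.26) → (255.46,148.69) → (156.02,265.28) → (96.62,190.52).

Shape 7 is a open polyline drawn with `<polyline>`. Its stroke #ff8800 means cut at S937, F1164. After flipping Y the toolpath is (187.70,106.45) → (56.76,39.54) → (227.10,187.69) → (205.58,173.81) → (108.03,107.80).

Shape 8 is a circle drawn with `<circle>`. Its stroke #ff8800 means cut at S937, F1164. After flipping Y the toolpath is (61.74,85.74) → (61.14,88.73) → (59.45,91.27) → (56.91,92.96) → (53.92,93.56) → (50.93,92.96) → (48.39,91.27) → (46.70,88.73) → (46.10,85.74) → (46.70,82.75) → (48.39,80.21) → (50.93,78.52) → (53.92,77.92) → (56.91,78.52) → (59.45,80.21) → (61.14,82.75) → (61.74,85.74), returning to the start.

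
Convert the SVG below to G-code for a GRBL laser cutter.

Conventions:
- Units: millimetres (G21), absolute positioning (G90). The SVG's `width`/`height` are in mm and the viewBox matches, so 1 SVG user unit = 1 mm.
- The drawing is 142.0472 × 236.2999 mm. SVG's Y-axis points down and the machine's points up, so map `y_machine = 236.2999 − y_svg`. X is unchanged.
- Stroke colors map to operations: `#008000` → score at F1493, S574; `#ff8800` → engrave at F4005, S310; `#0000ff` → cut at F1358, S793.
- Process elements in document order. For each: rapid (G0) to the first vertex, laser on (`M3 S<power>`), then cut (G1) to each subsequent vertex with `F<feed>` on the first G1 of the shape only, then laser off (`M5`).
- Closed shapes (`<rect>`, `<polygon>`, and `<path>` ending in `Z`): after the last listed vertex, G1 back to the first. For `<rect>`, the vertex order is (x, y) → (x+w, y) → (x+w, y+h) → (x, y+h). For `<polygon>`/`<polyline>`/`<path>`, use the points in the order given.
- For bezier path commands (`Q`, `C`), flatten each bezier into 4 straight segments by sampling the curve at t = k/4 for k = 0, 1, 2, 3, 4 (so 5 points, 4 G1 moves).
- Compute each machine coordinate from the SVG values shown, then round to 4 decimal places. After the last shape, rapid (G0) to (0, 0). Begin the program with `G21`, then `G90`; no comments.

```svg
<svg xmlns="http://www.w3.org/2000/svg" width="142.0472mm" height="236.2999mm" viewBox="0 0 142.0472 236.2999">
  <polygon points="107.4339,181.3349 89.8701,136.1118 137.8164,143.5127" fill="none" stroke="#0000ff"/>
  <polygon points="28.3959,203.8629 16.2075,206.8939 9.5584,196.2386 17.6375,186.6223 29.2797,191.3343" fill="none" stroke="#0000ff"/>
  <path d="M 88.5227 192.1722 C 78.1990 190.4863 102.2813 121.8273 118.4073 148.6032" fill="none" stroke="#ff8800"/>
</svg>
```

viewBox `0 0 142.0472 236.2999` with mm width/height → 1 unit = 1 mm. Flip: y_m = 236.2999 − y_svg.

**Shape 1** — `<polygon>` regular polygon, stroke `#0000ff` → cut (S793, F1358). Machine vertices: (107.4339,54.9650) → (89.8701,100.1881) → (137.8164,92.7872) → (107.4339,54.9650). Closed: final G1 returns to the first vertex.

**Shape 2** — `<polygon>` regular polygon, stroke `#0000ff` → cut (S793, F1358). Machine vertices: (28.3959,32.4370) → (16.2075,29.4060) → (9.5584,40.0613) → (17.6375,49.6776) → (29.2797,44.9656) → (28.3959,32.4370). Closed: final G1 returns to the first vertex.

**Shape 3** — `<path>` cubic bezier, stroke `#ff8800` → engrave (S310, F4005). Control points (SVG): P0=(88.5227,192.1722), P1=(78.1990,190.4863), P2=(102.2813,121.8273), P3=(118.4073,148.6032); sampled at t=k/4. Machine vertices: (88.5227,44.1277) → (86.5691,55.4120) → (93.5464,76.5854) → (105.4829,92.4222) → (118.4073,87.6967). Open path.

G21
G90
G0 X107.4339 Y54.9650
M3 S793
G1 X89.8701 Y100.1881 F1358
G1 X137.8164 Y92.7872
G1 X107.4339 Y54.9650
M5
G0 X28.3959 Y32.4370
M3 S793
G1 X16.2075 Y29.4060 F1358
G1 X9.5584 Y40.0613
G1 X17.6375 Y49.6776
G1 X29.2797 Y44.9656
G1 X28.3959 Y32.4370
M5
G0 X88.5227 Y44.1277
M3 S310
G1 X86.5691 Y55.4120 F4005
G1 X93.5464 Y76.5854
G1 X105.4829 Y92.4222
G1 X118.4073 Y87.6967
M5
G0 X0.0000 Y0.0000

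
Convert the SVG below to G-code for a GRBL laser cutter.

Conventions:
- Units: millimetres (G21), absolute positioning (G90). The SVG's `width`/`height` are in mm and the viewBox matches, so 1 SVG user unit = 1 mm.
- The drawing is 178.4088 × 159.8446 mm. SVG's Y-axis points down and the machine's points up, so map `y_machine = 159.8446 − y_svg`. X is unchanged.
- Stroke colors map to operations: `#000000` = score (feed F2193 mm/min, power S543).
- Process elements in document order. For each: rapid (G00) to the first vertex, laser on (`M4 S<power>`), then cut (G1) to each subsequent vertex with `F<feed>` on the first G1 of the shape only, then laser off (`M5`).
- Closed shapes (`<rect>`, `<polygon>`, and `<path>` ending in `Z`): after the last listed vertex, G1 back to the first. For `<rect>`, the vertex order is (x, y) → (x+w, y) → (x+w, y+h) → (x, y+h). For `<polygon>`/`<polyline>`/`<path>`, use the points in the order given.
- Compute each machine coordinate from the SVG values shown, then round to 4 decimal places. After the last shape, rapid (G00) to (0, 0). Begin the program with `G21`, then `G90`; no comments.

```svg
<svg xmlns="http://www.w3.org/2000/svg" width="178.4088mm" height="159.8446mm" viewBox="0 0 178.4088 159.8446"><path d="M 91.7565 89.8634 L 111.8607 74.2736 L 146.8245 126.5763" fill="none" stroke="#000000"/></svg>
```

1 u = 1 mm; y_m = 159.8446 − y.

[1] `<path>` open polyline, #000000→score S543 F2193: (91.7565,69.9812) → (111.8607,85.5710) → (146.8245,33.2683)

G21
G90
G00 X91.7565 Y69.9812
M4 S543
G1 X111.8607 Y85.5710 F2193
G1 X146.8245 Y33.2683
M5
G00 X0.0000 Y0.0000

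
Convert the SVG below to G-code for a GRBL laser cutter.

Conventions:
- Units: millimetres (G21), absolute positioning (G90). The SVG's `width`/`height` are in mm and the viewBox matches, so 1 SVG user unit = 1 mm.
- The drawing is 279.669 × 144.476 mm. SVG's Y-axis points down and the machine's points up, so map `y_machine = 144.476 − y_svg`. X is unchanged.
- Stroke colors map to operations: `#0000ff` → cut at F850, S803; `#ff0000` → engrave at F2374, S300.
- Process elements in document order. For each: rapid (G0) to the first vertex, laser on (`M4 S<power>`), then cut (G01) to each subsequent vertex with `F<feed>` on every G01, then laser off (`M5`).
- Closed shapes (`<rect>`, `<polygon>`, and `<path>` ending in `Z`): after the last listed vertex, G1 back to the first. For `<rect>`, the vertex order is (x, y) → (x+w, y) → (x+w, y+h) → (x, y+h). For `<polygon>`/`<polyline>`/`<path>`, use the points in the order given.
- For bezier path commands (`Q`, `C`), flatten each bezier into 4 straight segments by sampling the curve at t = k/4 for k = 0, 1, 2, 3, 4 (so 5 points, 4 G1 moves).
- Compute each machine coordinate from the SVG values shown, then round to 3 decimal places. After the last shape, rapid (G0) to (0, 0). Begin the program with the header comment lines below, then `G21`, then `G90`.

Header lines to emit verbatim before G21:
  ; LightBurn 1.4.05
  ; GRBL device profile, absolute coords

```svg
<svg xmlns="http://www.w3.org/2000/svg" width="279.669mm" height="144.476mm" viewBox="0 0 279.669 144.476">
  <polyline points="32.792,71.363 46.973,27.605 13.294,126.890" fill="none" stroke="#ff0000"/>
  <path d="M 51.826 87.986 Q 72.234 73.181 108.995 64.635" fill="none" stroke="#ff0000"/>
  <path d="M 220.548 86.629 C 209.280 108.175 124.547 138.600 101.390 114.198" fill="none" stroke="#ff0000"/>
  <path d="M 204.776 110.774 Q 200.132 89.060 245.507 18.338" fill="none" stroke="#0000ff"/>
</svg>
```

; LightBurn 1.4.05
; GRBL device profile, absolute coords
G21
G90
G0 X32.792 Y73.113
M4 S300
G01 X46.973 Y116.871 F2374
G01 X13.294 Y17.586 F2374
M5
G0 X51.826 Y56.490
M4 S300
G01 X63.052 Y63.501 F2374
G01 X76.322 Y69.730 F2374
G01 X91.637 Y75.177 F2374
G01 X108.995 Y79.841 F2374
M5
G0 X220.548 Y57.847
M4 S300
G01 X200.432 Y41.018 F2374
G01 X165.427 Y26.832 F2374
G01 X128.193 Y21.261 F2374
G01 X101.390 Y30.278 F2374
M5
G0 X204.776 Y33.702
M4 S803
G01 X205.580 Y47.622 F850
G01 X212.637 Y67.668 F850
G01 X225.946 Y93.840 F850
G01 X245.507 Y126.138 F850
M5
G0 X0.000 Y0.000

Since the viewBox matches the mm dimensions, user units are millimetres directly. The only transform is the Y-flip y_m = 144.476 − y_svg.

Shape 1 is a open polyline drawn with `<polyline>`. Its stroke #ff0000 means engrave at S300, F2374. After flipping Y the toolpath is (32.792,73.113) → (46.973,116.871) → (13.294,17.586).

Shape 2 is a quadratic bezier drawn with `<path>`. Its stroke #ff0000 means engrave at S300, F2374. After flipping Y the toolpath is (51.826,56.490) → (63.052,63.501) → (76.322,69.730) → (91.637,75.177) → (108.995,79.841).

Shape 3 is a cubic bezier drawn with `<path>`. Its stroke #ff0000 means engrave at S300, F2374. After flipping Y the toolpath is (220.548,57.847) → (200.432,41.018) → (165.427,26.832) → (128.193,21.261) → (101.390,30.278).

Shape 4 is a quadratic bezier drawn with `<path>`. Its stroke #0000ff means cut at S803, F850. After flipping Y the toolpath is (204.776,33.702) → (205.580,47.622) → (212.637,67.668) → (225.946,93.840) → (245.507,126.138).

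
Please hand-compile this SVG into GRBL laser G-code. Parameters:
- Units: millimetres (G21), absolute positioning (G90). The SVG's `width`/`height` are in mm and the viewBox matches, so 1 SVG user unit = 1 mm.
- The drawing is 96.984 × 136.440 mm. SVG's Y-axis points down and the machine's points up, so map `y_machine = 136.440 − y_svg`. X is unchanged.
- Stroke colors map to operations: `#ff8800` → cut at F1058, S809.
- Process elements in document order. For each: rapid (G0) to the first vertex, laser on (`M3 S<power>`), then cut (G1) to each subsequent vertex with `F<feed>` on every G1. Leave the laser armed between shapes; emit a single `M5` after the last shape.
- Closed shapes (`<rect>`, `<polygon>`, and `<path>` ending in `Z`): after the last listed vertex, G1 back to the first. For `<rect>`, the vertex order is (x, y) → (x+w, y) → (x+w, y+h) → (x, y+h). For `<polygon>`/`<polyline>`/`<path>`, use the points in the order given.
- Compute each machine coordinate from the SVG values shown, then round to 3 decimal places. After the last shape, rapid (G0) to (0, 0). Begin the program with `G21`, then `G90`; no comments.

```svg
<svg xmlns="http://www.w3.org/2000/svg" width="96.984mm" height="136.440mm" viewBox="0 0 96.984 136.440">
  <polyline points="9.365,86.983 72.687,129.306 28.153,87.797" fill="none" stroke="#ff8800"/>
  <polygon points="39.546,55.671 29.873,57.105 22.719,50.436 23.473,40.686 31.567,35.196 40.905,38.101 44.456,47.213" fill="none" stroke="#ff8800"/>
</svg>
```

G21
G90
G0 X9.365 Y49.457
M3 S809
G1 X72.687 Y7.134 F1058
G1 X28.153 Y48.643 F1058
G0 X39.546 Y80.769
M3 S809
G1 X29.873 Y79.335 F1058
G1 X22.719 Y86.004 F1058
G1 X23.473 Y95.754 F1058
G1 X31.567 Y101.244 F1058
G1 X40.905 Y98.339 F1058
G1 X44.456 Y89.227 F1058
G1 X39.546 Y80.769 F1058
M5
G0 X0.000 Y0.000

1 u = 1 mm; y_m = 136.440 − y.

[1] `<polyline>` open polyline, #ff8800→cut S809 F1058: (9.365,49.457) → (72.687,7.134) → (28.153,48.643)

[2] `<polygon>` regular polygon, #ff8800→cut S809 F1058: (39.546,80.769) → (29.873,79.335) → (22.719,86.004) → (23.473,95.754) → (31.567,101.244) → (40.905,98.339) → (44.456,89.227) → (39.546,80.769) (closed)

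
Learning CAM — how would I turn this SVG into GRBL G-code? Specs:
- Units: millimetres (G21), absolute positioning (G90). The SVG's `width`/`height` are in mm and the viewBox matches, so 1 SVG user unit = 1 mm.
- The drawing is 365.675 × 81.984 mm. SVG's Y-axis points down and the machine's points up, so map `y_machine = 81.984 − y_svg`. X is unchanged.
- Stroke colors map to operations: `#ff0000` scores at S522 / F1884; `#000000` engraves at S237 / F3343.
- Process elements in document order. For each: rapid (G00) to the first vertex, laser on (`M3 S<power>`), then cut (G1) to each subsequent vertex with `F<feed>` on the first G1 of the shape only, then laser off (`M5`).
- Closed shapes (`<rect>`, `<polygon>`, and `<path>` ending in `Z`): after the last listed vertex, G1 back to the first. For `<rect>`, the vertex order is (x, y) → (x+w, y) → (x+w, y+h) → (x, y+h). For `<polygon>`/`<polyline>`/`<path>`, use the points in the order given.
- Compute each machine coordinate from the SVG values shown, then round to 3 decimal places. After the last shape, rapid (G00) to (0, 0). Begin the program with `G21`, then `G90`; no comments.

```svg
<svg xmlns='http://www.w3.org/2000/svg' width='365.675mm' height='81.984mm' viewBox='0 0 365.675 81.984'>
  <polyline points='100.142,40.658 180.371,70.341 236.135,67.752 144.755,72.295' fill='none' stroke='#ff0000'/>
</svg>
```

1 u = 1 mm; y_m = 81.984 − y.

[1] `<polyline>` open polyline, #ff0000→score S522 F1884: (100.142,41.326) → (180.371,11.643) → (236.135,14.232) → (144.755,9.689)

G21
G90
G00 X100.142 Y41.326
M3 S522
G1 X180.371 Y11.643 F1884
G1 X236.135 Y14.232
G1 X144.755 Y9.689
M5
G00 X0.000 Y0.000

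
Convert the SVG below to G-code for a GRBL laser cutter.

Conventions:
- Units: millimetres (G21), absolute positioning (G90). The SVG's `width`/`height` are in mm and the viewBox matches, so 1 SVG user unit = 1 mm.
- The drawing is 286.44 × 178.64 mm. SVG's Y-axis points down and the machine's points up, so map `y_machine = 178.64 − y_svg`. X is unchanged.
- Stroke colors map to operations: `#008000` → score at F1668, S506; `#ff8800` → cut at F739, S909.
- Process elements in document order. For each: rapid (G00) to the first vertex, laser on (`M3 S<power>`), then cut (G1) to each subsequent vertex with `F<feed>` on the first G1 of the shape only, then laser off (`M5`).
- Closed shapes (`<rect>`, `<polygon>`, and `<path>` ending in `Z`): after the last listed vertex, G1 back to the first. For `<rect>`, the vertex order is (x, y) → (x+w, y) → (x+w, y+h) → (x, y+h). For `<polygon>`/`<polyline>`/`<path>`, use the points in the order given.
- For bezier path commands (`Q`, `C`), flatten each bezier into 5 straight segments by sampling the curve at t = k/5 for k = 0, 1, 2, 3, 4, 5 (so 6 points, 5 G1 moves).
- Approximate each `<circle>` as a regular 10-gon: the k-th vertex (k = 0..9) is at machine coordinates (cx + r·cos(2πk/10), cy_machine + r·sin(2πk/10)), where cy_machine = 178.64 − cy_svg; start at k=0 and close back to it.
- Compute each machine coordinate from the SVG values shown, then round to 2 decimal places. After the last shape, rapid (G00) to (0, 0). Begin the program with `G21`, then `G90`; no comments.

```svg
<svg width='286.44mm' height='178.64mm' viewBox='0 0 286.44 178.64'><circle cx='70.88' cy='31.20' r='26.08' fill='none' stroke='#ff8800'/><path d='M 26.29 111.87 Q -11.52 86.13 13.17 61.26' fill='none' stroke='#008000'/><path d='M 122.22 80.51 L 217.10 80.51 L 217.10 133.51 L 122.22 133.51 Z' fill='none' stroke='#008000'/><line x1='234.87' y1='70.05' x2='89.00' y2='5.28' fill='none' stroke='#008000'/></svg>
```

G21
G90
G00 X96.96 Y147.44
M3 S909
G1 X91.98 Y162.77 F739
G1 X78.94 Y172.24
G1 X62.82 Y172.24
G1 X49.78 Y162.77
G1 X44.80 Y147.44
G1 X49.78 Y132.11
G1 X62.82 Y122.64
G1 X78.94 Y122.64
G1 X91.98 Y132.11
G1 X96.96 Y147.44
M5
G00 X26.29 Y66.77
M3 S506
G1 X13.67 Y77.03 F1668
G1 X6.04 Y87.22
G1 X3.42 Y97.34
G1 X5.79 Y107.40
G1 X13.17 Y117.38
M5
G00 X122.22 Y98.13
M3 S506
G1 X217.10 Y98.13 F1668
G1 X217.10 Y45.13
G1 X122.22 Y45.13
G1 X122.22 Y98.13
M5
G00 X234.87 Y108.59
M3 S506
G1 X89.00 Y173.36 F1668
M5
G00 X0.00 Y0.00

viewBox `0 0 286.44 178.64` with mm width/height → 1 unit = 1 mm. Flip: y_m = 178.64 − y_svg.

**Shape 1** — `<circle>` circle, stroke `#ff8800` → cut (S909, F739). Machine vertices: (96.96,147.44) → (91.98,162.77) → (78.94,172.24) → (62.82,172.24) → (49.78,162.77) → (44.80,147.44) → (49.78,132.11) → (62.82,122.64) → (78.94,122.64) → (91.98,132.11) → (96.96,147.44). Closed: final G1 returns to the first vertex.

**Shape 2** — `<path>` quadratic bezier, stroke `#008000` → score (S506, F1668). Control points (SVG): P0=(26.29,111.87), P1=(-11.52,86.13), P2=(13.17,61.26); sampled at t=k/5. Machine vertices: (26.29,66.77) → (13.67,77.03) → (6.04,87.22) → (3.42,97.34) → (5.79,107.40) → (13.17,117.38). Open path.

**Shape 3** — `<path>` rectangle, stroke `#008000` → score (S506, F1668). Machine vertices: (122.22,98.13) → (217.10,98.13) → (217.10,45.13) → (122.22,45.13) → (122.22,98.13). Closed: final G1 returns to the first vertex.

**Shape 4** — `<line>` line segment, stroke `#008000` → score (S506, F1668). Machine vertices: (234.87,108.59) → (89.00,173.36). Open path.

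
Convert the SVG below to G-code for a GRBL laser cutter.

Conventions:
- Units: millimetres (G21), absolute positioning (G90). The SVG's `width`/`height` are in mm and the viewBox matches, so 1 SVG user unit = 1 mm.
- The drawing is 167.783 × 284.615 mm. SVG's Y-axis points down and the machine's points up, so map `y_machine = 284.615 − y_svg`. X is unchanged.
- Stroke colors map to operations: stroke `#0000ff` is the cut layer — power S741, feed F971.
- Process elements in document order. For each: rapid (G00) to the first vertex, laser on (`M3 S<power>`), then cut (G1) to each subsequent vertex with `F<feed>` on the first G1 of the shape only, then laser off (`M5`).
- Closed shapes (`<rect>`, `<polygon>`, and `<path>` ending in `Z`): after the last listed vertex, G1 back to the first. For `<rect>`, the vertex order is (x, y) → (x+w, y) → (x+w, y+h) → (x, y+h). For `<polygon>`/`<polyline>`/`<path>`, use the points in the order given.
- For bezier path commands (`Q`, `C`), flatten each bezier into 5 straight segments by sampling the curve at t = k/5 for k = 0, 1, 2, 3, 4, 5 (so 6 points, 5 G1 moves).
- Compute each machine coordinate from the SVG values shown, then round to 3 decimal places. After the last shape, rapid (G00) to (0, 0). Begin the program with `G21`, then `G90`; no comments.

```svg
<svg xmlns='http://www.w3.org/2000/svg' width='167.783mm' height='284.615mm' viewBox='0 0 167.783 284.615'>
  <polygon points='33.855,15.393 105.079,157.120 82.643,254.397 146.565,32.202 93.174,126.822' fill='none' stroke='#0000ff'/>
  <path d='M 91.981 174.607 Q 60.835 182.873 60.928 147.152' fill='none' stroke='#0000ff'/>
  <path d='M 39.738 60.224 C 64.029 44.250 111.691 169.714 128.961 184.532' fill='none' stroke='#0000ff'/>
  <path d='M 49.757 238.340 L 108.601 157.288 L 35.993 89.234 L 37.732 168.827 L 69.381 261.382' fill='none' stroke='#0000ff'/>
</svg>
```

G21
G90
G00 X33.855 Y269.222
M3 S741
G1 X105.079 Y127.495 F971
G1 X82.643 Y30.218
G1 X146.565 Y252.413
G1 X93.174 Y157.793
G1 X33.855 Y269.222
M5
G00 X91.981 Y110.008
M3 S741
G1 X80.772 Y108.461 F971
G1 X72.062 Y110.433
G1 X65.852 Y115.924
G1 X62.140 Y124.934
G1 X60.928 Y137.463
M5
G00 X39.738 Y224.391
M3 S741
G1 X56.687 Y219.020 F971
G1 X76.664 Y191.803
G1 X97.090 Y154.841
G1 X115.382 Y120.235
G1 X128.961 Y100.083
M5
G00 X49.757 Y46.275
M3 S741
G1 X108.601 Y127.327 F971
G1 X35.993 Y195.381
G1 X37.732 Y115.788
G1 X69.381 Y23.233
M5
G00 X0.000 Y0.000

Since the viewBox matches the mm dimensions, user units are millimetres directly. The only transform is the Y-flip y_m = 284.615 − y_svg.

Shape 1 is a closed polygon drawn with `<polygon>`. Its stroke #0000ff means cut at S741, F971. After flipping Y the toolpath is (33.855,269.222) → (105.079,127.495) → (82.643,30.218) → (146.565,252.413) → (93.174,157.793) → (33.855,269.222), returning to the start.

Shape 2 is a quadratic bezier drawn with `<path>`. Its stroke #0000ff means cut at S741, F971. After flipping Y the toolpath is (91.981,110.008) → (80.772,108.461) → (72.062,110.433) → (65.852,115.924) → (62.140,124.934) → (60.928,137.463).

Shape 3 is a cubic bezier drawn with `<path>`. Its stroke #0000ff means cut at S741, F971. After flipping Y the toolpath is (39.738,224.391) → (56.687,219.020) → (76.664,191.803) → (97.090,154.841) → (115.382,120.235) → (128.961,100.083).

Shape 4 is a open polyline drawn with `<path>`. Its stroke #0000ff means cut at S741, F971. After flipping Y the toolpath is (49.757,46.275) → (108.601,127.327) → (35.993,195.381) → (37.732,115.788) → (69.381,23.233).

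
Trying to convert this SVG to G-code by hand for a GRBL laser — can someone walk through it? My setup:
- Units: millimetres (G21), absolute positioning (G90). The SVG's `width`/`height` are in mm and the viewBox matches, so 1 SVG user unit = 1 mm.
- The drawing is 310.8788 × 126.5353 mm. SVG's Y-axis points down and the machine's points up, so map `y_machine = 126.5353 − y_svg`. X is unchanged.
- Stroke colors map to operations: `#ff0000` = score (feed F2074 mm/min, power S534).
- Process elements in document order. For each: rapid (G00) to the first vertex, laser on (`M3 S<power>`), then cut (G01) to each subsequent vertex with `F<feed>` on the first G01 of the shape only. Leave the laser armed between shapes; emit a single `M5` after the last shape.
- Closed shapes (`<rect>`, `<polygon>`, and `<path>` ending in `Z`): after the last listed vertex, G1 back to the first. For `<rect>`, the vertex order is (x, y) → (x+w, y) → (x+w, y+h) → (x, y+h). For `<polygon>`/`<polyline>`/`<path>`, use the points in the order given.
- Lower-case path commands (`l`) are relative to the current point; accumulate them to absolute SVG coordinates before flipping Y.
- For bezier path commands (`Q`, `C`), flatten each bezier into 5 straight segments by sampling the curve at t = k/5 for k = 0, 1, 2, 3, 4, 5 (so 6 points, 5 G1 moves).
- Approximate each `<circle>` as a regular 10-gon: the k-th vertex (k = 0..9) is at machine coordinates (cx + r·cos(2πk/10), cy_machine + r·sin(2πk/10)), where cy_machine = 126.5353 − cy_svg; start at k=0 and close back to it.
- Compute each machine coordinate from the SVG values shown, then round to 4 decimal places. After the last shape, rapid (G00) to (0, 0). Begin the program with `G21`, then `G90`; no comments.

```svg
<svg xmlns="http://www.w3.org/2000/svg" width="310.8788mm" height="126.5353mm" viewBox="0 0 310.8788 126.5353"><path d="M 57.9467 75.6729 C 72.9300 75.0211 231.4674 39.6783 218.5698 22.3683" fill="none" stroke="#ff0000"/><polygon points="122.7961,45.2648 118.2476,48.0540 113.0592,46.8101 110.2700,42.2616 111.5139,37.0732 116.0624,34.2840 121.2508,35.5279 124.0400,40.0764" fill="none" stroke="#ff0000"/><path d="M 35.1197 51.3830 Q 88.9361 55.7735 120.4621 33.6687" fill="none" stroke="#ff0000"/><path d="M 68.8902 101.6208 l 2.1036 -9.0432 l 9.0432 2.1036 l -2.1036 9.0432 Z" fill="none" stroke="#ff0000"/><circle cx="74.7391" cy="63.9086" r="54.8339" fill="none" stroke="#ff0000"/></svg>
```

1 u = 1 mm; y_m = 126.5353 − y.

[1] `<path>` cubic bezier, #ff0000→score S534 F2074: (57.9467,50.8624) → (81.6433,54.9946) → (124.6733,64.9219) → (171.9174,78.1136) → (208.2561,92.0389) → (218.5698,104.1670)

[2] `<polygon>` regular polygon, #ff0000→score S534 F2074: (122.7961,81.2705) → (118.2476,78.4813) → (113.0592,79.7252) → (110.2700,84.2737) → (111.5139,89.4621) → (116.0624,92.2513) → (121.2508,91.0074) → (124.0400,86.4589) → (122.7961,81.2705) (closed)

[3] `<path>` quadratic bezier, #ff0000→score S534 F2074: (35.1197,75.1523) → (55.7546,74.4559) → (74.6064,75.8791) → (91.6748,79.4220) → (106.9601,85.0845) → (120.4621,92.8666)

[4] `<path>` regular polygon, #ff0000→score S534 F2074: (68.8902,24.9145) → (70.9938,33.9577) → (80.0370,31.8541) → (77.9334,22.8109) → (68.8902,24.9145) (closed)

[5] `<circle>` circle, #ff0000→score S534 F2074: (129.5730,62.6267) → (119.1007,94.8573) → (91.6837,114.7768) → (57.7945,114.7768) → (30.3775,94.8573) → (19.9052,62.6267) → (30.3775,30.3961) → (57.7945,10.4766) → (91.6837,10.4766) → (119.1007,30.3961) → (129.5730,62.6267) (closed)

G21
G90
G00 X57.9467 Y50.8624
M3 S534
G01 X81.6433 Y54.9946 F2074
G01 X124.6733 Y64.9219
G01 X171.9174 Y78.1136
G01 X208.2561 Y92.0389
G01 X218.5698 Y104.1670
G00 X122.7961 Y81.2705
M3 S534
G01 X118.2476 Y78.4813 F2074
G01 X113.0592 Y79.7252
G01 X110.2700 Y84.2737
G01 X111.5139 Y89.4621
G01 X116.0624 Y92.2513
G01 X121.2508 Y91.0074
G01 X124.0400 Y86.4589
G01 X122.7961 Y81.2705
G00 X35.1197 Y75.1523
M3 S534
G01 X55.7546 Y74.4559 F2074
G01 X74.6064 Y75.8791
G01 X91.6748 Y79.4220
G01 X106.9601 Y85.0845
G01 X120.4621 Y92.8666
G00 X68.8902 Y24.9145
M3 S534
G01 X70.9938 Y33.9577 F2074
G01 X80.0370 Y31.8541
G01 X77.9334 Y22.8109
G01 X68.8902 Y24.9145
G00 X129.5730 Y62.6267
M3 S534
G01 X119.1007 Y94.8573 F2074
G01 X91.6837 Y114.7768
G01 X57.7945 Y114.7768
G01 X30.3775 Y94.8573
G01 X19.9052 Y62.6267
G01 X30.3775 Y30.3961
G01 X57.7945 Y10.4766
G01 X91.6837 Y10.4766
G01 X119.1007 Y30.3961
G01 X129.5730 Y62.6267
M5
G00 X0.0000 Y0.0000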